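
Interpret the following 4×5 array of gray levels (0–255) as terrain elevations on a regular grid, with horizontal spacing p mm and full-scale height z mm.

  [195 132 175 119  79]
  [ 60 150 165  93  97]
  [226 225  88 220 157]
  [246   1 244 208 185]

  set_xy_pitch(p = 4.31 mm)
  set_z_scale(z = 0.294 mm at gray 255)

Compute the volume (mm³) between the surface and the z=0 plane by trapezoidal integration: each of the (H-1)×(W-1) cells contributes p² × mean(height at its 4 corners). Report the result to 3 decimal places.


39.124

height_mm = gray/255 × 0.294; cell vol = 4.31² × mean(4 corners)
unit = 4.31² × 0.294 / (4×255) = 0.00535429 mm³ per gray-sum
row 0: Σ corner-gray over 4 cells = 2099  → 11.2386
row 1: Σ corner-gray over 4 cells = 2422  → 12.9681
row 2: Σ corner-gray over 4 cells = 2786  → 14.9170
Σ rows: total corner-gray = 7307  → 39.1238 mm³


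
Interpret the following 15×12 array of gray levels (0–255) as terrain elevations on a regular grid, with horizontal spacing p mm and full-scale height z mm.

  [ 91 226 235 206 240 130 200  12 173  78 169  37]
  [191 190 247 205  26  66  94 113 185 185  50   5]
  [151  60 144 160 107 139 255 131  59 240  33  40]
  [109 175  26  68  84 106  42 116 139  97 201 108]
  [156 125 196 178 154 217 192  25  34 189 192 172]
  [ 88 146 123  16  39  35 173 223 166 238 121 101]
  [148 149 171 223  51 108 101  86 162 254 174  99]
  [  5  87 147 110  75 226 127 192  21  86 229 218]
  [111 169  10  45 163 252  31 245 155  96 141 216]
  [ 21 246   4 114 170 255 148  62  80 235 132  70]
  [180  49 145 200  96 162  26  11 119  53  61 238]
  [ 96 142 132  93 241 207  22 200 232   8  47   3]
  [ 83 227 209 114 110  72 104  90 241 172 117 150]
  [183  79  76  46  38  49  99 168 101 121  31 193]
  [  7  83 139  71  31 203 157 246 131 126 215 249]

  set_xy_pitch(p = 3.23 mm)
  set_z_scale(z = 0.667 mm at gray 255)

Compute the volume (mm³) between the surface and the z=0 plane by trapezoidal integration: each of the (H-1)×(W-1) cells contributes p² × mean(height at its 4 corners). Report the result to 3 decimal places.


539.398

height_mm = gray/255 × 0.667; cell vol = 3.23² × mean(4 corners)
unit = 3.23² × 0.667 / (4×255) = 0.0068223 mm³ per gray-sum
row 0: Σ corner-gray over 11 cells = 6384  → 43.5536
row 1: Σ corner-gray over 11 cells = 5765  → 39.3305
row 2: Σ corner-gray over 11 cells = 5172  → 35.2849
row 3: Σ corner-gray over 11 cells = 5657  → 38.5937
row 4: Σ corner-gray over 11 cells = 6081  → 41.4864
row 5: Σ corner-gray over 11 cells = 5954  → 40.6200
row 6: Σ corner-gray over 11 cells = 6028  → 41.1248
row 7: Σ corner-gray over 11 cells = 5764  → 39.3237
row 8: Σ corner-gray over 11 cells = 5924  → 40.4153
row 9: Σ corner-gray over 11 cells = 5245  → 35.7830
row 10: Σ corner-gray over 11 cells = 5009  → 34.1729
row 11: Σ corner-gray over 11 cells = 5892  → 40.1970
row 12: Σ corner-gray over 11 cells = 5137  → 35.0461
row 13: Σ corner-gray over 11 cells = 5052  → 34.4663
Σ rows: total corner-gray = 79064  → 539.3982 mm³


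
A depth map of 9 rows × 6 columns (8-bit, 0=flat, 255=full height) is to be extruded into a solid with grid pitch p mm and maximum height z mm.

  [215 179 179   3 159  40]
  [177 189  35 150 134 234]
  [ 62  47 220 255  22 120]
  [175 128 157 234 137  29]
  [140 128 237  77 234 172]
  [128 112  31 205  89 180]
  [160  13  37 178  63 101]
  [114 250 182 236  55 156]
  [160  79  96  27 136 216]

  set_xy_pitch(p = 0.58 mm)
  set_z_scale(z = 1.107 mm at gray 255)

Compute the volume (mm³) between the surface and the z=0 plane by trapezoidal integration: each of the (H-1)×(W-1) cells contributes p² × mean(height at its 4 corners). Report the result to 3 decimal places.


7.880

height_mm = gray/255 × 1.107; cell vol = 0.58² × mean(4 corners)
unit = 0.58² × 1.107 / (4×255) = 0.000365093 mm³ per gray-sum
row 0: Σ corner-gray over 5 cells = 2722  → 0.9938
row 1: Σ corner-gray over 5 cells = 2697  → 0.9847
row 2: Σ corner-gray over 5 cells = 2786  → 1.0171
row 3: Σ corner-gray over 5 cells = 3180  → 1.1610
row 4: Σ corner-gray over 5 cells = 2846  → 1.0391
row 5: Σ corner-gray over 5 cells = 2025  → 0.7393
row 6: Σ corner-gray over 5 cells = 2559  → 0.9343
row 7: Σ corner-gray over 5 cells = 2768  → 1.0106
Σ rows: total corner-gray = 21583  → 7.8798 mm³


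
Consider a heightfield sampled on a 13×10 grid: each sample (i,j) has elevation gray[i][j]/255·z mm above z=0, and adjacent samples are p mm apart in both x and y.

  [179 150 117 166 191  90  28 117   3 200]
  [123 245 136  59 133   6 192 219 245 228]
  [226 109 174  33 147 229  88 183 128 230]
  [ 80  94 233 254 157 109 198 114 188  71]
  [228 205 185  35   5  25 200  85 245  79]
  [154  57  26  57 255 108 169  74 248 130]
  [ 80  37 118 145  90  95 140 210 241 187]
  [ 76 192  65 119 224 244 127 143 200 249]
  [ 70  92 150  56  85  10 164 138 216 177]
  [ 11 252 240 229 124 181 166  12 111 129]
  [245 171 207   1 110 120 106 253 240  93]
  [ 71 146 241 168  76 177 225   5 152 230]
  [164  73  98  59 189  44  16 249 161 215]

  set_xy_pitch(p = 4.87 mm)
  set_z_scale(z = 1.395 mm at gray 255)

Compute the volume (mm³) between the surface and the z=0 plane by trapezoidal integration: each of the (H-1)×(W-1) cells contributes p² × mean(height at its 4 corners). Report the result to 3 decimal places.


1986.986

height_mm = gray/255 × 1.395; cell vol = 4.87² × mean(4 corners)
unit = 4.87² × 1.395 / (4×255) = 0.0324363 mm³ per gray-sum
row 0: Σ corner-gray over 9 cells = 4924  → 159.7166
row 1: Σ corner-gray over 9 cells = 5459  → 177.0700
row 2: Σ corner-gray over 9 cells = 5483  → 177.8485
row 3: Σ corner-gray over 9 cells = 5122  → 166.1390
row 4: Σ corner-gray over 9 cells = 4549  → 147.5529
row 5: Σ corner-gray over 9 cells = 4691  → 152.1589
row 6: Σ corner-gray over 9 cells = 5372  → 174.2481
row 7: Σ corner-gray over 9 cells = 5022  → 162.8953
row 8: Σ corner-gray over 9 cells = 4839  → 156.9595
row 9: Σ corner-gray over 9 cells = 5524  → 179.1784
row 10: Σ corner-gray over 9 cells = 5435  → 176.2916
row 11: Σ corner-gray over 9 cells = 4838  → 156.9271
Σ rows: total corner-gray = 61258  → 1986.9858 mm³


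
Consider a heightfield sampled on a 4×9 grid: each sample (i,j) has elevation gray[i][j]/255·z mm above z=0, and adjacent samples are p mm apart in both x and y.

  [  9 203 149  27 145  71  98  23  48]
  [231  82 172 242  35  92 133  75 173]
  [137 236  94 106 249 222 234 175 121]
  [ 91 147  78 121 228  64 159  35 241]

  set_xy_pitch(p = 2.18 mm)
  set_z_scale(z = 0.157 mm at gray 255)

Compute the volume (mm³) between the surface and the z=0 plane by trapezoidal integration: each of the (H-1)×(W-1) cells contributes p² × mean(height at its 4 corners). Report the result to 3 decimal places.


height_mm = gray/255 × 0.157; cell vol = 2.18² × mean(4 corners)
unit = 2.18² × 0.157 / (4×255) = 0.000731497 mm³ per gray-sum
row 0: Σ corner-gray over 8 cells = 3555  → 2.6005
row 1: Σ corner-gray over 8 cells = 4956  → 3.6253
row 2: Σ corner-gray over 8 cells = 4886  → 3.5741
Σ rows: total corner-gray = 13397  → 9.7999 mm³

9.800


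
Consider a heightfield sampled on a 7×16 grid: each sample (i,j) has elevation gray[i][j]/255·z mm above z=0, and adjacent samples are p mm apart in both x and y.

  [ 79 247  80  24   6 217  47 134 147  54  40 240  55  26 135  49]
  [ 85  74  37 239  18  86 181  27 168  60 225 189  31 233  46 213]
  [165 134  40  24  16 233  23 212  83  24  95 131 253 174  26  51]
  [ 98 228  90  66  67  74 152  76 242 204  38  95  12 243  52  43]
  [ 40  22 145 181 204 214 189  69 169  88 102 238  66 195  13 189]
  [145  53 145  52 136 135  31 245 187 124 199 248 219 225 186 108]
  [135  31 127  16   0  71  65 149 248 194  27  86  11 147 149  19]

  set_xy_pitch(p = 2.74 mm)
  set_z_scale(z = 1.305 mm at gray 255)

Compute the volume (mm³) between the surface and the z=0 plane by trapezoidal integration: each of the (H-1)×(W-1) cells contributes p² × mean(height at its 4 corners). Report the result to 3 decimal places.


height_mm = gray/255 × 1.305; cell vol = 2.74² × mean(4 corners)
unit = 2.74² × 1.305 / (4×255) = 0.00960531 mm³ per gray-sum
row 0: Σ corner-gray over 15 cells = 6558  → 62.9916
row 1: Σ corner-gray over 15 cells = 6678  → 64.1443
row 2: Σ corner-gray over 15 cells = 6571  → 63.1165
row 3: Σ corner-gray over 15 cells = 7438  → 71.4443
row 4: Σ corner-gray over 15 cells = 8642  → 83.0091
row 5: Σ corner-gray over 15 cells = 7419  → 71.2618
Σ rows: total corner-gray = 43306  → 415.9676 mm³

415.968


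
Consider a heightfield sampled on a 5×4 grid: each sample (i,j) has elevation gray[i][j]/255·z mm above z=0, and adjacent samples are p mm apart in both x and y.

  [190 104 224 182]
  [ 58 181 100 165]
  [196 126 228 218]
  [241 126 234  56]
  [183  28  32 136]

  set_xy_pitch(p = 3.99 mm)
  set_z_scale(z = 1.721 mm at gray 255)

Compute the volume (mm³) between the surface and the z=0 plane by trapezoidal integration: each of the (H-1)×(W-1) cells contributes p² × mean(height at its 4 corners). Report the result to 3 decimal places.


196.490

height_mm = gray/255 × 1.721; cell vol = 3.99² × mean(4 corners)
unit = 3.99² × 1.721 / (4×255) = 0.0268613 mm³ per gray-sum
row 0: Σ corner-gray over 3 cells = 1813  → 48.6995
row 1: Σ corner-gray over 3 cells = 1907  → 51.2244
row 2: Σ corner-gray over 3 cells = 2139  → 57.4562
row 3: Σ corner-gray over 3 cells = 1456  → 39.1100
Σ rows: total corner-gray = 7315  → 196.4902 mm³


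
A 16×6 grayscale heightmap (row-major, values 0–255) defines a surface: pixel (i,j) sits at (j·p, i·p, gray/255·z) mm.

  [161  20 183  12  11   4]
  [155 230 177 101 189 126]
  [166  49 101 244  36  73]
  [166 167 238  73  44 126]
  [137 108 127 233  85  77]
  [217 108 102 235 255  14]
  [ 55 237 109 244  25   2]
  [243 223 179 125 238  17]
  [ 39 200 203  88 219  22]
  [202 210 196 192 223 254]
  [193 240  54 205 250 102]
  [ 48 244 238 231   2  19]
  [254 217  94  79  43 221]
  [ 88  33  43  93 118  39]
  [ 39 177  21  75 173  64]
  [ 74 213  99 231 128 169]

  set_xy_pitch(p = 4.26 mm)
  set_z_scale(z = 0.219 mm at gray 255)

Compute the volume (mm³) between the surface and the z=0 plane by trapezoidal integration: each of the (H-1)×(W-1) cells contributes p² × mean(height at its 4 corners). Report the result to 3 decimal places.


height_mm = gray/255 × 0.219; cell vol = 4.26² × mean(4 corners)
unit = 4.26² × 0.219 / (4×255) = 0.0038964 mm³ per gray-sum
row 0: Σ corner-gray over 5 cells = 2292  → 8.9305
row 1: Σ corner-gray over 5 cells = 2774  → 10.8086
row 2: Σ corner-gray over 5 cells = 2435  → 9.4877
row 3: Σ corner-gray over 5 cells = 2656  → 10.3488
row 4: Σ corner-gray over 5 cells = 2951  → 11.4983
row 5: Σ corner-gray over 5 cells = 2918  → 11.3697
row 6: Σ corner-gray over 5 cells = 3077  → 11.9892
row 7: Σ corner-gray over 5 cells = 3271  → 12.7451
row 8: Σ corner-gray over 5 cells = 3579  → 13.9452
row 9: Σ corner-gray over 5 cells = 3891  → 15.1609
row 10: Σ corner-gray over 5 cells = 3290  → 12.8191
row 11: Σ corner-gray over 5 cells = 2838  → 11.0580
row 12: Σ corner-gray over 5 cells = 2042  → 7.9564
row 13: Σ corner-gray over 5 cells = 1696  → 6.6083
row 14: Σ corner-gray over 5 cells = 2580  → 10.0527
Σ rows: total corner-gray = 42290  → 164.7786 mm³

164.779


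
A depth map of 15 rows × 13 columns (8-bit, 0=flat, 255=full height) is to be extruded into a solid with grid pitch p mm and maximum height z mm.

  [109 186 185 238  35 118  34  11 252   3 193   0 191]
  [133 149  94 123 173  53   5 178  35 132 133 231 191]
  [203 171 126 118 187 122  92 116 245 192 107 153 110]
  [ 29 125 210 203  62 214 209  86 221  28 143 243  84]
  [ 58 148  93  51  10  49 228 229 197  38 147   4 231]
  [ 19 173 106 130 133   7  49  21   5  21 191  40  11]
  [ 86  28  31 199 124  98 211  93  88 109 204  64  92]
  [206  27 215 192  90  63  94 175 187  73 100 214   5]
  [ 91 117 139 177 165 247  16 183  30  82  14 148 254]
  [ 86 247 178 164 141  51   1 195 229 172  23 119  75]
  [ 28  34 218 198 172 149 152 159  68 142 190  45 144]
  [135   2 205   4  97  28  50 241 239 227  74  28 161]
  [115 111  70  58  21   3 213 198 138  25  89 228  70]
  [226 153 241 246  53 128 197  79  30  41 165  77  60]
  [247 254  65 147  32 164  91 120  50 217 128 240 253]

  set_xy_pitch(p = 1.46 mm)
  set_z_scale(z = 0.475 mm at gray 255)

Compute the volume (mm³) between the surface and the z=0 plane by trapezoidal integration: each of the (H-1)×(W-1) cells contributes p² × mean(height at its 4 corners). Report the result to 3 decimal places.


81.735

height_mm = gray/255 × 0.475; cell vol = 1.46² × mean(4 corners)
unit = 1.46² × 0.475 / (4×255) = 0.000992657 mm³ per gray-sum
row 0: Σ corner-gray over 12 cells = 5746  → 5.7038
row 1: Σ corner-gray over 12 cells = 6507  → 6.4592
row 2: Σ corner-gray over 12 cells = 7172  → 7.1193
row 3: Σ corner-gray over 12 cells = 6278  → 6.2319
row 4: Σ corner-gray over 12 cells = 4459  → 4.4263
row 5: Σ corner-gray over 12 cells = 4458  → 4.4253
row 6: Σ corner-gray over 12 cells = 5747  → 5.7048
row 7: Σ corner-gray over 12 cells = 6052  → 6.0076
row 8: Σ corner-gray over 12 cells = 6182  → 6.1366
row 9: Σ corner-gray over 12 cells = 6427  → 6.3798
row 10: Σ corner-gray over 12 cells = 5912  → 5.8686
row 11: Σ corner-gray over 12 cells = 5179  → 5.1410
row 12: Σ corner-gray over 12 cells = 5599  → 5.5579
row 13: Σ corner-gray over 12 cells = 6622  → 6.5734
Σ rows: total corner-gray = 82340  → 81.7354 mm³


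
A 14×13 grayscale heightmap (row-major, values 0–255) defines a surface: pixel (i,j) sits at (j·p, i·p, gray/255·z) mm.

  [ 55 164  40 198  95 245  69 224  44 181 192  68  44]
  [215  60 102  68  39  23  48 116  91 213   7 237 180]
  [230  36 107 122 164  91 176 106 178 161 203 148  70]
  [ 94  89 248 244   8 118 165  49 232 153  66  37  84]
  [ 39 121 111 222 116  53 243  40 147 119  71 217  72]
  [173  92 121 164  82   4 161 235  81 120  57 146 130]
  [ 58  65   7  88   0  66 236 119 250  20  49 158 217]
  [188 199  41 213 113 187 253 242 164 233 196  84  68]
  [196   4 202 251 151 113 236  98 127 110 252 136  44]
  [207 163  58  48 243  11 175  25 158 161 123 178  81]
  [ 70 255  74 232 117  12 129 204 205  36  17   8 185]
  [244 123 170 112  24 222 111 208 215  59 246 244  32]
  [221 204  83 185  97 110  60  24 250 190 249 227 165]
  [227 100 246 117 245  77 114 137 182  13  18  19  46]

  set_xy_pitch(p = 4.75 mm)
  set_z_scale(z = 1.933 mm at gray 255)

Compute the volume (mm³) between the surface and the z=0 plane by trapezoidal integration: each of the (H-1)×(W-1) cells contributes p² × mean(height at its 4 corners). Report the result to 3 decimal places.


3498.386

height_mm = gray/255 × 1.933; cell vol = 4.75² × mean(4 corners)
unit = 4.75² × 1.933 / (4×255) = 0.0427581 mm³ per gray-sum
row 0: Σ corner-gray over 12 cells = 5542  → 236.9657
row 1: Σ corner-gray over 12 cells = 5687  → 243.1656
row 2: Σ corner-gray over 12 cells = 6280  → 268.5212
row 3: Σ corner-gray over 12 cells = 6027  → 257.7034
row 4: Σ corner-gray over 12 cells = 5860  → 250.5628
row 5: Σ corner-gray over 12 cells = 5220  → 223.1975
row 6: Σ corner-gray over 12 cells = 6497  → 277.7997
row 7: Σ corner-gray over 12 cells = 7706  → 329.4943
row 8: Σ corner-gray over 12 cells = 6574  → 281.0921
row 9: Σ corner-gray over 12 cells = 5807  → 248.2966
row 10: Σ corner-gray over 12 cells = 6577  → 281.2203
row 11: Σ corner-gray over 12 cells = 7488  → 320.1730
row 12: Σ corner-gray over 12 cells = 6553  → 280.1942
Σ rows: total corner-gray = 81818  → 3498.3863 mm³


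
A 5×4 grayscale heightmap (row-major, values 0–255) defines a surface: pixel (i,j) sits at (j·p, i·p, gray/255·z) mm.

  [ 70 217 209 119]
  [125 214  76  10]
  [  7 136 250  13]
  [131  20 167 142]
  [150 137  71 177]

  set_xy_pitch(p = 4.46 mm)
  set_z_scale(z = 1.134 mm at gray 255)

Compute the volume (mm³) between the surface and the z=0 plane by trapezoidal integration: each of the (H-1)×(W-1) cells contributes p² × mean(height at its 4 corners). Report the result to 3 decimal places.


height_mm = gray/255 × 1.134; cell vol = 4.46² × mean(4 corners)
unit = 4.46² × 1.134 / (4×255) = 0.0221148 mm³ per gray-sum
row 0: Σ corner-gray over 3 cells = 1756  → 38.8336
row 1: Σ corner-gray over 3 cells = 1507  → 33.3270
row 2: Σ corner-gray over 3 cells = 1439  → 31.8232
row 3: Σ corner-gray over 3 cells = 1390  → 30.7395
Σ rows: total corner-gray = 6092  → 134.7232 mm³

134.723


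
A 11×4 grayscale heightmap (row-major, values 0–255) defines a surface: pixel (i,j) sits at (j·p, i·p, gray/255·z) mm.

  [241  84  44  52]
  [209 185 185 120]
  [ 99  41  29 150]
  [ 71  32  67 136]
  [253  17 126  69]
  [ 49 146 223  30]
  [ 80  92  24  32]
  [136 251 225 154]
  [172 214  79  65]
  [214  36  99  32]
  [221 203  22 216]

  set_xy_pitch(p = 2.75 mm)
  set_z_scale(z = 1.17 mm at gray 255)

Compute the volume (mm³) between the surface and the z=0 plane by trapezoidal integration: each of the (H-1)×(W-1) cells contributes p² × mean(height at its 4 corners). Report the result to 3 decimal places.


120.248

height_mm = gray/255 × 1.17; cell vol = 2.75² × mean(4 corners)
unit = 2.75² × 1.17 / (4×255) = 0.00867463 mm³ per gray-sum
row 0: Σ corner-gray over 3 cells = 1618  → 14.0356
row 1: Σ corner-gray over 3 cells = 1458  → 12.6476
row 2: Σ corner-gray over 3 cells = 794  → 6.8877
row 3: Σ corner-gray over 3 cells = 1013  → 8.7874
row 4: Σ corner-gray over 3 cells = 1425  → 12.3614
row 5: Σ corner-gray over 3 cells = 1161  → 10.0712
row 6: Σ corner-gray over 3 cells = 1586  → 13.7580
row 7: Σ corner-gray over 3 cells = 2065  → 17.9131
row 8: Σ corner-gray over 3 cells = 1339  → 11.6153
row 9: Σ corner-gray over 3 cells = 1403  → 12.1705
Σ rows: total corner-gray = 13862  → 120.2478 mm³


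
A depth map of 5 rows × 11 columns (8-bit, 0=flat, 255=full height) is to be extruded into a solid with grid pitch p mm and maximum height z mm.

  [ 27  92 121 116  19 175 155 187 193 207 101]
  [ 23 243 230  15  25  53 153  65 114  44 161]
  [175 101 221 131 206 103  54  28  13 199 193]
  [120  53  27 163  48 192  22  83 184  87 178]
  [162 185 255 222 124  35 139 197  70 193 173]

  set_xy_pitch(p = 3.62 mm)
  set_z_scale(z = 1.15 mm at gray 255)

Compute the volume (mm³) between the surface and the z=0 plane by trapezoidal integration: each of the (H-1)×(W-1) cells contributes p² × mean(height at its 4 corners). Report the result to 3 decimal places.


height_mm = gray/255 × 1.15; cell vol = 3.62² × mean(4 corners)
unit = 3.62² × 1.15 / (4×255) = 0.0147746 mm³ per gray-sum
row 0: Σ corner-gray over 10 cells = 4726  → 69.8246
row 1: Σ corner-gray over 10 cells = 4548  → 67.1947
row 2: Σ corner-gray over 10 cells = 4496  → 66.4265
row 3: Σ corner-gray over 10 cells = 5191  → 76.6948
Σ rows: total corner-gray = 18961  → 280.1406 mm³

280.141


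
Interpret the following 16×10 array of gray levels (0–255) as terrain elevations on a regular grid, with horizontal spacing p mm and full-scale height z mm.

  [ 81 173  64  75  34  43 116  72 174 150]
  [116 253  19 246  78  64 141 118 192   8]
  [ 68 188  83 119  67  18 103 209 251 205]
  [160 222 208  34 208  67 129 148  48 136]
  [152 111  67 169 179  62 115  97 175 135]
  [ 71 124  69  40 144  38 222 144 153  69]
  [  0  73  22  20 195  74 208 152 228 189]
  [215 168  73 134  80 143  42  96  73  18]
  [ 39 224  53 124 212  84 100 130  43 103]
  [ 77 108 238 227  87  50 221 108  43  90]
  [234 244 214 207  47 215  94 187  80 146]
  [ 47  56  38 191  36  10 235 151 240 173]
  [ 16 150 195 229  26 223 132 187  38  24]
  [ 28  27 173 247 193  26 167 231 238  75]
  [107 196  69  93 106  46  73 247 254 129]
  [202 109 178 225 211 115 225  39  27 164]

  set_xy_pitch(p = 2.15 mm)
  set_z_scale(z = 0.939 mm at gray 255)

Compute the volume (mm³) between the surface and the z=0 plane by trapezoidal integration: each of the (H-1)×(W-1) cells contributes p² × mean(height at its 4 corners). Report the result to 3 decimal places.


height_mm = gray/255 × 0.939; cell vol = 2.15² × mean(4 corners)
unit = 2.15² × 0.939 / (4×255) = 0.00425542 mm³ per gray-sum
row 0: Σ corner-gray over 9 cells = 4079  → 17.3579
row 1: Σ corner-gray over 9 cells = 4695  → 19.9792
row 2: Σ corner-gray over 9 cells = 4773  → 20.3111
row 3: Σ corner-gray over 9 cells = 4661  → 19.8345
row 4: Σ corner-gray over 9 cells = 4245  → 18.0643
row 5: Σ corner-gray over 9 cells = 4141  → 17.6217
row 6: Σ corner-gray over 9 cells = 3984  → 16.9536
row 7: Σ corner-gray over 9 cells = 3933  → 16.7366
row 8: Σ corner-gray over 9 cells = 4413  → 18.7792
row 9: Σ corner-gray over 9 cells = 5287  → 22.4984
row 10: Σ corner-gray over 9 cells = 5090  → 21.6601
row 11: Σ corner-gray over 9 cells = 4534  → 19.2941
row 12: Σ corner-gray over 9 cells = 5107  → 21.7324
row 13: Σ corner-gray over 9 cells = 5111  → 21.7494
row 14: Σ corner-gray over 9 cells = 5028  → 21.3962
Σ rows: total corner-gray = 69081  → 293.9686 mm³

293.969


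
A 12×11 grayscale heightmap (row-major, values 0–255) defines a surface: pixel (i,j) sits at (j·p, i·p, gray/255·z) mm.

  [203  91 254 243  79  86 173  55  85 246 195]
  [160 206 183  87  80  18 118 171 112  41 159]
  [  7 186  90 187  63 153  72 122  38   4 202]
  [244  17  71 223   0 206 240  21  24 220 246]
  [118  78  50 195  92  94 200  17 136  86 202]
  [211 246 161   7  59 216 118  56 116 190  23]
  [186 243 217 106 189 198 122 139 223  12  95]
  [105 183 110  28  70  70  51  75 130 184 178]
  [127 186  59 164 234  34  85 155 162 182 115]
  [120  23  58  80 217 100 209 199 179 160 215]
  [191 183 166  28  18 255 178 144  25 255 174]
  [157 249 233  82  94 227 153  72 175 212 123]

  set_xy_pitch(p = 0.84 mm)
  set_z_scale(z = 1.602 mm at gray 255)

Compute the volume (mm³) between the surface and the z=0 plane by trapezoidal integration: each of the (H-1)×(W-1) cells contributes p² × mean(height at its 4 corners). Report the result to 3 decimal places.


height_mm = gray/255 × 1.602; cell vol = 0.84² × mean(4 corners)
unit = 0.84² × 1.602 / (4×255) = 0.00110821 mm³ per gray-sum
row 0: Σ corner-gray over 10 cells = 5373  → 5.9544
row 1: Σ corner-gray over 10 cells = 4390  → 4.8650
row 2: Σ corner-gray over 10 cells = 4573  → 5.0678
row 3: Σ corner-gray over 10 cells = 4750  → 5.2640
row 4: Σ corner-gray over 10 cells = 4788  → 5.3061
row 5: Σ corner-gray over 10 cells = 5751  → 6.3733
row 6: Σ corner-gray over 10 cells = 5264  → 5.8336
row 7: Σ corner-gray over 10 cells = 4849  → 5.3737
row 8: Σ corner-gray over 10 cells = 5549  → 6.1494
row 9: Σ corner-gray over 10 cells = 5654  → 6.2658
row 10: Σ corner-gray over 10 cells = 6143  → 6.8077
Σ rows: total corner-gray = 57084  → 63.2609 mm³

63.261


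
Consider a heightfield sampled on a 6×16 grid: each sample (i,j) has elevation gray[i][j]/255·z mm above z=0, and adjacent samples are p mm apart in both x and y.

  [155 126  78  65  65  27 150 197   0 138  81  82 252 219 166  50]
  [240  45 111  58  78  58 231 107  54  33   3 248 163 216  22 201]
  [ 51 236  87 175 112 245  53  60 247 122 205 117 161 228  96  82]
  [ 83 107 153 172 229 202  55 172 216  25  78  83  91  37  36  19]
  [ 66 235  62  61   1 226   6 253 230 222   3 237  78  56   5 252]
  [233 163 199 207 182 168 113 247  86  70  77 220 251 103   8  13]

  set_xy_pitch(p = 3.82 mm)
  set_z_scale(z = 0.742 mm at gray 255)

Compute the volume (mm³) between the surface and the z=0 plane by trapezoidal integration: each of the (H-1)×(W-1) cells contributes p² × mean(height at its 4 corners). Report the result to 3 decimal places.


398.359

height_mm = gray/255 × 0.742; cell vol = 3.82² × mean(4 corners)
unit = 3.82² × 0.742 / (4×255) = 0.0106153 mm³ per gray-sum
row 0: Σ corner-gray over 15 cells = 6792  → 72.0988
row 1: Σ corner-gray over 15 cells = 7716  → 81.9073
row 2: Σ corner-gray over 15 cells = 7835  → 83.1705
row 3: Σ corner-gray over 15 cells = 7082  → 75.1772
row 4: Σ corner-gray over 15 cells = 8102  → 86.0048
Σ rows: total corner-gray = 37527  → 398.3587 mm³


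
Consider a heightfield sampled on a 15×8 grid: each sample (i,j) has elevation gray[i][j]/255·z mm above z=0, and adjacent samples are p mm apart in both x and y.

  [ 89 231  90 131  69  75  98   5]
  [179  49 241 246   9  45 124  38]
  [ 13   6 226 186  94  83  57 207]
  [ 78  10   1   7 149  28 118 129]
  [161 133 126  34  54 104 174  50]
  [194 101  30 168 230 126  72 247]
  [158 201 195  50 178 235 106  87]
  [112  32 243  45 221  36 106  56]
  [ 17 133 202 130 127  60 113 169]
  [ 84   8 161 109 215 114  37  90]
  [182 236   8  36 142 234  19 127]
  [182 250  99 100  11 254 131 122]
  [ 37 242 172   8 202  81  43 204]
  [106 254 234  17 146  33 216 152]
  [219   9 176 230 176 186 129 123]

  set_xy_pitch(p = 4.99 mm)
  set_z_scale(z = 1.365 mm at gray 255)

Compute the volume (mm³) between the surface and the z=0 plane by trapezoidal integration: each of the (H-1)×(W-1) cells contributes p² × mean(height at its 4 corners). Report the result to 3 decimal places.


1566.876

height_mm = gray/255 × 1.365; cell vol = 4.99² × mean(4 corners)
unit = 4.99² × 1.365 / (4×255) = 0.0333222 mm³ per gray-sum
row 0: Σ corner-gray over 7 cells = 3127  → 104.1985
row 1: Σ corner-gray over 7 cells = 3169  → 105.5980
row 2: Σ corner-gray over 7 cells = 2357  → 78.5404
row 3: Σ corner-gray over 7 cells = 2294  → 76.4411
row 4: Σ corner-gray over 7 cells = 3356  → 111.8293
row 5: Σ corner-gray over 7 cells = 4070  → 135.6213
row 6: Σ corner-gray over 7 cells = 3709  → 123.5920
row 7: Σ corner-gray over 7 cells = 3250  → 108.2971
row 8: Σ corner-gray over 7 cells = 3178  → 105.8979
row 9: Σ corner-gray over 7 cells = 3121  → 103.9986
row 10: Σ corner-gray over 7 cells = 3653  → 121.7260
row 11: Σ corner-gray over 7 cells = 3731  → 124.3251
row 12: Σ corner-gray over 7 cells = 3795  → 126.4577
row 13: Σ corner-gray over 7 cells = 4212  → 140.3531
Σ rows: total corner-gray = 47022  → 1566.8761 mm³


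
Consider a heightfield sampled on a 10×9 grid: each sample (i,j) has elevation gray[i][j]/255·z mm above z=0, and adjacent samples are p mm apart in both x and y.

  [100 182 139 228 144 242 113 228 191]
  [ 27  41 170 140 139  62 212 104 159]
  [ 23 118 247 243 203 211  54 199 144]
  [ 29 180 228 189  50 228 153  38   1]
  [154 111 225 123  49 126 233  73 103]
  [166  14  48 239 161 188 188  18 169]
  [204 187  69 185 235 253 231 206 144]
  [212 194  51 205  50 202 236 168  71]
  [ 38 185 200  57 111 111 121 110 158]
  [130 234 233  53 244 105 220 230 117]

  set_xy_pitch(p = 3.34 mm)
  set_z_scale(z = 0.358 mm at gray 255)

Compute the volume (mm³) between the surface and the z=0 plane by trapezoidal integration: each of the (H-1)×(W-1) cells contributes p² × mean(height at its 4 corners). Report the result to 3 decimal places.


167.657

height_mm = gray/255 × 0.358; cell vol = 3.34² × mean(4 corners)
unit = 3.34² × 0.358 / (4×255) = 0.0039154 mm³ per gray-sum
row 0: Σ corner-gray over 8 cells = 4765  → 18.6569
row 1: Σ corner-gray over 8 cells = 4639  → 18.1635
row 2: Σ corner-gray over 8 cells = 4879  → 19.1032
row 3: Σ corner-gray over 8 cells = 4299  → 16.8323
row 4: Σ corner-gray over 8 cells = 4184  → 16.3820
row 5: Σ corner-gray over 8 cells = 5127  → 20.0742
row 6: Σ corner-gray over 8 cells = 5575  → 21.8283
row 7: Σ corner-gray over 8 cells = 4481  → 17.5449
row 8: Σ corner-gray over 8 cells = 4871  → 19.0719
Σ rows: total corner-gray = 42820  → 167.6573 mm³


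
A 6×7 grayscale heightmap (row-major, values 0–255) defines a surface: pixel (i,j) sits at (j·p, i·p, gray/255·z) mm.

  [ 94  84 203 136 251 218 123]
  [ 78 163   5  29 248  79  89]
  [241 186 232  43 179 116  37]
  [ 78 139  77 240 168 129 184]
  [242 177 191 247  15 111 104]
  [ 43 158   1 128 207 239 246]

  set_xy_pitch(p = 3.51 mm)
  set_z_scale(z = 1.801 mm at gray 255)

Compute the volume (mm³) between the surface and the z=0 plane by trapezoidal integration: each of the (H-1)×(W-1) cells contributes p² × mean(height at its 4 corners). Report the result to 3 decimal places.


368.895

height_mm = gray/255 × 1.801; cell vol = 3.51² × mean(4 corners)
unit = 3.51² × 1.801 / (4×255) = 0.0217534 mm³ per gray-sum
row 0: Σ corner-gray over 6 cells = 3216  → 69.9590
row 1: Σ corner-gray over 6 cells = 3005  → 65.3691
row 2: Σ corner-gray over 6 cells = 3558  → 77.3987
row 3: Σ corner-gray over 6 cells = 3596  → 78.2253
row 4: Σ corner-gray over 6 cells = 3583  → 77.9425
Σ rows: total corner-gray = 16958  → 368.8947 mm³


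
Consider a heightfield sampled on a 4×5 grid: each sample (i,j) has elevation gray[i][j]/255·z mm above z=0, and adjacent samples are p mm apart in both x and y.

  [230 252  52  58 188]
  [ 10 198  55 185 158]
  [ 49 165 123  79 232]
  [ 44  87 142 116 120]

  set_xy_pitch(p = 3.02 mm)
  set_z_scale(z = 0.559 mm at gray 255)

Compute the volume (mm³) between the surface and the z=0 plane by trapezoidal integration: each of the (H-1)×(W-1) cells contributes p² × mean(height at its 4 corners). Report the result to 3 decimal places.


height_mm = gray/255 × 0.559; cell vol = 3.02² × mean(4 corners)
unit = 3.02² × 0.559 / (4×255) = 0.00499834 mm³ per gray-sum
row 0: Σ corner-gray over 4 cells = 2186  → 10.9264
row 1: Σ corner-gray over 4 cells = 2059  → 10.2916
row 2: Σ corner-gray over 4 cells = 1869  → 9.3419
Σ rows: total corner-gray = 6114  → 30.5598 mm³

30.560


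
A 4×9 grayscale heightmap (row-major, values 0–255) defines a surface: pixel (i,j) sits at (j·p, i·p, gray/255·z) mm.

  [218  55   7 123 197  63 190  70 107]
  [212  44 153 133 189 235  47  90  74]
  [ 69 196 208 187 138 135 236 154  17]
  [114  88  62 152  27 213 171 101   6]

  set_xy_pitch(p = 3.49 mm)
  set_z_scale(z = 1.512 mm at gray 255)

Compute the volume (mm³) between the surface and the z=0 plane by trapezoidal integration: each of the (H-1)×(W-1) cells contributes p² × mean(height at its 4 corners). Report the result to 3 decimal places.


height_mm = gray/255 × 1.512; cell vol = 3.49² × mean(4 corners)
unit = 3.49² × 1.512 / (4×255) = 0.0180552 mm³ per gray-sum
row 0: Σ corner-gray over 8 cells = 3803  → 68.6640
row 1: Σ corner-gray over 8 cells = 4662  → 84.1734
row 2: Σ corner-gray over 8 cells = 4342  → 78.3957
Σ rows: total corner-gray = 12807  → 231.2330 mm³

231.233


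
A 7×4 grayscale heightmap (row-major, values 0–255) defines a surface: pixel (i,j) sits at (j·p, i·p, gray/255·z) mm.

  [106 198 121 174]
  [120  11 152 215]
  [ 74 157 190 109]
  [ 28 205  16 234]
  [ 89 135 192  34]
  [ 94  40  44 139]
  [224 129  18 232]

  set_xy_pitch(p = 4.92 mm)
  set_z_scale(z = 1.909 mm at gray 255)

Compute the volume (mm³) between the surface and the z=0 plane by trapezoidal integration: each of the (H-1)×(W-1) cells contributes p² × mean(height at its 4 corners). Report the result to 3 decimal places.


385.446

height_mm = gray/255 × 1.909; cell vol = 4.92² × mean(4 corners)
unit = 4.92² × 1.909 / (4×255) = 0.0453039 mm³ per gray-sum
row 0: Σ corner-gray over 3 cells = 1579  → 71.5349
row 1: Σ corner-gray over 3 cells = 1538  → 69.6775
row 2: Σ corner-gray over 3 cells = 1581  → 71.6255
row 3: Σ corner-gray over 3 cells = 1481  → 67.0951
row 4: Σ corner-gray over 3 cells = 1178  → 53.3680
row 5: Σ corner-gray over 3 cells = 1151  → 52.1448
Σ rows: total corner-gray = 8508  → 385.4459 mm³


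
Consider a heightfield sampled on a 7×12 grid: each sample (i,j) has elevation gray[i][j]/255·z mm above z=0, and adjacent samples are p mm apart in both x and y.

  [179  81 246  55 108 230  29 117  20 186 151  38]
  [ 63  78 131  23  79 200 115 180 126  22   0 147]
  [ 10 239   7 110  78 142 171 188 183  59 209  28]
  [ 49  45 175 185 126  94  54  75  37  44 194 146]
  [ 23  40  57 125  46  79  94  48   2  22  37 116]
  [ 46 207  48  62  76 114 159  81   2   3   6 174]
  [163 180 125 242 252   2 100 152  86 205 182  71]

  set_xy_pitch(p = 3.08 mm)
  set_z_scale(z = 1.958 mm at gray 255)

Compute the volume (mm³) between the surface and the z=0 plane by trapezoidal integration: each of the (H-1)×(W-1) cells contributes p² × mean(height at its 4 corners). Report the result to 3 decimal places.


478.217

height_mm = gray/255 × 1.958; cell vol = 3.08² × mean(4 corners)
unit = 3.08² × 1.958 / (4×255) = 0.0182102 mm³ per gray-sum
row 0: Σ corner-gray over 11 cells = 4781  → 87.0628
row 1: Σ corner-gray over 11 cells = 4928  → 89.7397
row 2: Σ corner-gray over 11 cells = 5063  → 92.1981
row 3: Σ corner-gray over 11 cells = 3492  → 63.5899
row 4: Σ corner-gray over 11 cells = 2975  → 54.1752
row 5: Σ corner-gray over 11 cells = 5022  → 91.4515
Σ rows: total corner-gray = 26261  → 478.2172 mm³


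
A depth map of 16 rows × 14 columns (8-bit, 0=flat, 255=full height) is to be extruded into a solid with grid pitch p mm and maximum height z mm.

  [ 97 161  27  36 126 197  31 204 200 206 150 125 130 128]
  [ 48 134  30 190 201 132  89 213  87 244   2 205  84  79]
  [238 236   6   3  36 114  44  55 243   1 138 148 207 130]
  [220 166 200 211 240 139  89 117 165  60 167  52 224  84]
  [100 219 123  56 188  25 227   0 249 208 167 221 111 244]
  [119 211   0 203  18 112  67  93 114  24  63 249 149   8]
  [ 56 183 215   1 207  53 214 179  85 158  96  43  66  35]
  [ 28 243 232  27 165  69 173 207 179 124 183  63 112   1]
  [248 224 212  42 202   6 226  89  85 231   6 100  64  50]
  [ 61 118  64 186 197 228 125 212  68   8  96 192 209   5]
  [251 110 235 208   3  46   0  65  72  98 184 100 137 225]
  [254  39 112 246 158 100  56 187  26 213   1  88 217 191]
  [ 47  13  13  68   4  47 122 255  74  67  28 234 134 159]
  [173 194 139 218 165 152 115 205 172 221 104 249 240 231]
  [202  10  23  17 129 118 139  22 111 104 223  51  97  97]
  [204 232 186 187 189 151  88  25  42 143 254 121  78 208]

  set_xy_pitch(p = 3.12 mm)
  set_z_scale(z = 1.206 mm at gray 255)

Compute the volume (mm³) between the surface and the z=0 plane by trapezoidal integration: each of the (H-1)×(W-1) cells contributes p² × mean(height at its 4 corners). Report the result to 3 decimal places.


1142.191

height_mm = gray/255 × 1.206; cell vol = 3.12² × mean(4 corners)
unit = 3.12² × 1.206 / (4×255) = 0.0115095 mm³ per gray-sum
row 0: Σ corner-gray over 13 cells = 6760  → 77.8042
row 1: Σ corner-gray over 13 cells = 6179  → 71.1172
row 2: Σ corner-gray over 13 cells = 6794  → 78.1955
row 3: Σ corner-gray over 13 cells = 7896  → 90.8790
row 4: Σ corner-gray over 13 cells = 6665  → 76.7108
row 5: Σ corner-gray over 13 cells = 5824  → 67.0313
row 6: Σ corner-gray over 13 cells = 6674  → 76.8144
row 7: Σ corner-gray over 13 cells = 6855  → 78.8976
row 8: Σ corner-gray over 13 cells = 6744  → 77.6200
row 9: Σ corner-gray over 13 cells = 6464  → 74.3974
row 10: Σ corner-gray over 13 cells = 6323  → 72.7745
row 11: Σ corner-gray over 13 cells = 5655  → 65.0862
row 12: Σ corner-gray over 13 cells = 7076  → 81.4412
row 13: Σ corner-gray over 13 cells = 7139  → 82.1663
row 14: Σ corner-gray over 13 cells = 6191  → 71.2553
Σ rows: total corner-gray = 99239  → 1142.1909 mm³


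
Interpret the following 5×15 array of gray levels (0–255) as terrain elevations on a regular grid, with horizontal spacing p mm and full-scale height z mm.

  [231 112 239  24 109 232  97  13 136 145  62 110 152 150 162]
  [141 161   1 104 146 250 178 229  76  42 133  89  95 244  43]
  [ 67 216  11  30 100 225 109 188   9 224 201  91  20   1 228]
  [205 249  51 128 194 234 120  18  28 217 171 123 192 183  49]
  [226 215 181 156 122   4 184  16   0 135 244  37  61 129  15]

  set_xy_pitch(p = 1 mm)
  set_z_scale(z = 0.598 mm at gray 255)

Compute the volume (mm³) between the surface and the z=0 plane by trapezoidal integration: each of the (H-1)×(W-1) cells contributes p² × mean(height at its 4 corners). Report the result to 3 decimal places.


height_mm = gray/255 × 0.598; cell vol = 1² × mean(4 corners)
unit = 1² × 0.598 / (4×255) = 0.000586275 mm³ per gray-sum
row 0: Σ corner-gray over 14 cells = 7235  → 4.2417
row 1: Σ corner-gray over 14 cells = 6825  → 4.0013
row 2: Σ corner-gray over 14 cells = 7215  → 4.2300
row 3: Σ corner-gray over 14 cells = 7279  → 4.2675
Σ rows: total corner-gray = 28554  → 16.7405 mm³

16.740


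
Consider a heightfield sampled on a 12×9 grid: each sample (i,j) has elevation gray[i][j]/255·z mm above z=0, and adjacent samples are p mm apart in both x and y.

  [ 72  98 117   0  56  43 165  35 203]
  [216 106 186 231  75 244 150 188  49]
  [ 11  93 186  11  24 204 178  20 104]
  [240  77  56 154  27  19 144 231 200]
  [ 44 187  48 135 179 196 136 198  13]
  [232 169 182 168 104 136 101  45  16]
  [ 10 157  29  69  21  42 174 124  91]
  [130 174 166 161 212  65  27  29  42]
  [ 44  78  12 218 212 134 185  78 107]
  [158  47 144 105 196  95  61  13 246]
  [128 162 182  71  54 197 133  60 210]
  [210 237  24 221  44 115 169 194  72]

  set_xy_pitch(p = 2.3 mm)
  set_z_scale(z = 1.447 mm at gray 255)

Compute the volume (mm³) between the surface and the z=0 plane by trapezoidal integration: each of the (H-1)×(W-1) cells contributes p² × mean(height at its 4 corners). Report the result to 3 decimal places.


315.753

height_mm = gray/255 × 1.447; cell vol = 2.3² × mean(4 corners)
unit = 2.3² × 1.447 / (4×255) = 0.00750454 mm³ per gray-sum
row 0: Σ corner-gray over 8 cells = 3928  → 29.4778
row 1: Σ corner-gray over 8 cells = 4172  → 31.3089
row 2: Σ corner-gray over 8 cells = 3403  → 25.5379
row 3: Σ corner-gray over 8 cells = 4071  → 30.5510
row 4: Σ corner-gray over 8 cells = 4273  → 32.0669
row 5: Σ corner-gray over 8 cells = 3391  → 25.4479
row 6: Σ corner-gray over 8 cells = 3173  → 23.8119
row 7: Σ corner-gray over 8 cells = 3825  → 28.7049
row 8: Σ corner-gray over 8 cells = 3711  → 27.8493
row 9: Σ corner-gray over 8 cells = 3782  → 28.3822
row 10: Σ corner-gray over 8 cells = 4346  → 32.6147
Σ rows: total corner-gray = 42075  → 315.7535 mm³


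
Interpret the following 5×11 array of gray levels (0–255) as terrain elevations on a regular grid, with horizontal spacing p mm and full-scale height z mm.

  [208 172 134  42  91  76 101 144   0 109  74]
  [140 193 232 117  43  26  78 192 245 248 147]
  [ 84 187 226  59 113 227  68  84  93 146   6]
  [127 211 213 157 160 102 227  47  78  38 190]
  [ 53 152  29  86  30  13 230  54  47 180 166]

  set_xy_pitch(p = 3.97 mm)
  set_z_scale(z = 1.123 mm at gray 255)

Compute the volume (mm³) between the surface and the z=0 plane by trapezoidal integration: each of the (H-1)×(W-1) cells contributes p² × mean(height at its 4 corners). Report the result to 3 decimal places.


355.881

height_mm = gray/255 × 1.123; cell vol = 3.97² × mean(4 corners)
unit = 3.97² × 1.123 / (4×255) = 0.0173524 mm³ per gray-sum
row 0: Σ corner-gray over 10 cells = 5055  → 87.7166
row 1: Σ corner-gray over 10 cells = 5531  → 95.9764
row 2: Σ corner-gray over 10 cells = 5279  → 91.6035
row 3: Σ corner-gray over 10 cells = 4644  → 80.5847
Σ rows: total corner-gray = 20509  → 355.8812 mm³


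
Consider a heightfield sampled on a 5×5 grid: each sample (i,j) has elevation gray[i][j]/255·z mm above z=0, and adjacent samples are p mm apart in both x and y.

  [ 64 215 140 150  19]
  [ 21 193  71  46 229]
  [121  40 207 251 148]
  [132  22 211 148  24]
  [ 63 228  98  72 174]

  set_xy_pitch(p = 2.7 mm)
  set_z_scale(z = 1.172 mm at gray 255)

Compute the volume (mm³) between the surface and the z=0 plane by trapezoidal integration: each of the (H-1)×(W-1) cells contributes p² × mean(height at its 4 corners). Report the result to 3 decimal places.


height_mm = gray/255 × 1.172; cell vol = 2.7² × mean(4 corners)
unit = 2.7² × 1.172 / (4×255) = 0.00837635 mm³ per gray-sum
row 0: Σ corner-gray over 4 cells = 1963  → 16.4428
row 1: Σ corner-gray over 4 cells = 2135  → 17.8835
row 2: Σ corner-gray over 4 cells = 2183  → 18.2856
row 3: Σ corner-gray over 4 cells = 1951  → 16.3423
Σ rows: total corner-gray = 8232  → 68.9541 mm³

68.954
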